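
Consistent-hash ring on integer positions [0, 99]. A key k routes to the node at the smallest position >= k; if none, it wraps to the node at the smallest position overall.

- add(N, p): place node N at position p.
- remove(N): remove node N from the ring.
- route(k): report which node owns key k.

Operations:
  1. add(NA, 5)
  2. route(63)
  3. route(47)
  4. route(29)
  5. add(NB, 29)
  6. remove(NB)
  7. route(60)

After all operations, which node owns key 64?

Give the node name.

Answer: NA

Derivation:
Op 1: add NA@5 -> ring=[5:NA]
Op 2: route key 63: none >= 63, wrap to smallest pos 5 -> NA
Op 3: route key 47: none >= 47, wrap to smallest pos 5 -> NA
Op 4: route key 29: none >= 29, wrap to smallest pos 5 -> NA
Op 5: add NB@29 -> ring=[5:NA,29:NB]
Op 6: remove NB -> ring=[5:NA]
Op 7: route key 60: none >= 60, wrap to smallest pos 5 -> NA
Final route key 64: none >= 64, wrap to smallest pos 5 -> NA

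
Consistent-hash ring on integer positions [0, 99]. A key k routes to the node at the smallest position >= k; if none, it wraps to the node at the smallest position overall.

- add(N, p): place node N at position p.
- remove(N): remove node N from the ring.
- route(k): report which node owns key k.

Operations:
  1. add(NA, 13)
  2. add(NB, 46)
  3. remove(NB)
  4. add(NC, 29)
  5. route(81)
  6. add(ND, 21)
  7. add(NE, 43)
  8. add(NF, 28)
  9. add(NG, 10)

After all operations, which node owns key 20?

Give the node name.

Answer: ND

Derivation:
Op 1: add NA@13 -> ring=[13:NA]
Op 2: add NB@46 -> ring=[13:NA,46:NB]
Op 3: remove NB -> ring=[13:NA]
Op 4: add NC@29 -> ring=[13:NA,29:NC]
Op 5: route key 81: none >= 81, wrap to smallest pos 13 -> NA
Op 6: add ND@21 -> ring=[13:NA,21:ND,29:NC]
Op 7: add NE@43 -> ring=[13:NA,21:ND,29:NC,43:NE]
Op 8: add NF@28 -> ring=[13:NA,21:ND,28:NF,29:NC,43:NE]
Op 9: add NG@10 -> ring=[10:NG,13:NA,21:ND,28:NF,29:NC,43:NE]
Final route key 20: smallest pos >= 20 is 21 -> ND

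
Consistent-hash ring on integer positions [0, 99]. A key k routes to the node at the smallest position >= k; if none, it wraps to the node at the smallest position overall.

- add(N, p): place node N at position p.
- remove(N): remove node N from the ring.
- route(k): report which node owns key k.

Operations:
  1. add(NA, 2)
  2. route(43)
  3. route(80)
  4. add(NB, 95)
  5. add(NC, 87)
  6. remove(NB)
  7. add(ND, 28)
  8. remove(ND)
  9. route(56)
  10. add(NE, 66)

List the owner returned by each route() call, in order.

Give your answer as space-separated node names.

Answer: NA NA NC

Derivation:
Op 1: add NA@2 -> ring=[2:NA]
Op 2: route key 43: none >= 43, wrap to smallest pos 2 -> NA
Op 3: route key 80: none >= 80, wrap to smallest pos 2 -> NA
Op 4: add NB@95 -> ring=[2:NA,95:NB]
Op 5: add NC@87 -> ring=[2:NA,87:NC,95:NB]
Op 6: remove NB -> ring=[2:NA,87:NC]
Op 7: add ND@28 -> ring=[2:NA,28:ND,87:NC]
Op 8: remove ND -> ring=[2:NA,87:NC]
Op 9: route key 56: smallest pos >= 56 is 87 -> NC
Op 10: add NE@66 -> ring=[2:NA,66:NE,87:NC]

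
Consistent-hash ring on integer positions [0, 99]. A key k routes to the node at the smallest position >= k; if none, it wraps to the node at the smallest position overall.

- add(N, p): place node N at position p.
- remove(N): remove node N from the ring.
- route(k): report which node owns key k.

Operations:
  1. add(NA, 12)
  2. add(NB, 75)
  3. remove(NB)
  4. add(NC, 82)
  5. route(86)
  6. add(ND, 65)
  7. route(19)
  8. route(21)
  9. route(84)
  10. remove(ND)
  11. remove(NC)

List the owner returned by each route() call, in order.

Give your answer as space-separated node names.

Answer: NA ND ND NA

Derivation:
Op 1: add NA@12 -> ring=[12:NA]
Op 2: add NB@75 -> ring=[12:NA,75:NB]
Op 3: remove NB -> ring=[12:NA]
Op 4: add NC@82 -> ring=[12:NA,82:NC]
Op 5: route key 86: none >= 86, wrap to smallest pos 12 -> NA
Op 6: add ND@65 -> ring=[12:NA,65:ND,82:NC]
Op 7: route key 19: smallest pos >= 19 is 65 -> ND
Op 8: route key 21: smallest pos >= 21 is 65 -> ND
Op 9: route key 84: none >= 84, wrap to smallest pos 12 -> NA
Op 10: remove ND -> ring=[12:NA,82:NC]
Op 11: remove NC -> ring=[12:NA]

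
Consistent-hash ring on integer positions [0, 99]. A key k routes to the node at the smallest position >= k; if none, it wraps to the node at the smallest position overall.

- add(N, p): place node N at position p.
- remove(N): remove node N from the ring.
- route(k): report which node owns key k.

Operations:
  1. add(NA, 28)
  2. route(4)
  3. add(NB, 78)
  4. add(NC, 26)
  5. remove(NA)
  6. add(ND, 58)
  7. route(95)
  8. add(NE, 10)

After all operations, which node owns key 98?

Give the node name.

Op 1: add NA@28 -> ring=[28:NA]
Op 2: route key 4: smallest pos >= 4 is 28 -> NA
Op 3: add NB@78 -> ring=[28:NA,78:NB]
Op 4: add NC@26 -> ring=[26:NC,28:NA,78:NB]
Op 5: remove NA -> ring=[26:NC,78:NB]
Op 6: add ND@58 -> ring=[26:NC,58:ND,78:NB]
Op 7: route key 95: none >= 95, wrap to smallest pos 26 -> NC
Op 8: add NE@10 -> ring=[10:NE,26:NC,58:ND,78:NB]
Final route key 98: none >= 98, wrap to smallest pos 10 -> NE

Answer: NE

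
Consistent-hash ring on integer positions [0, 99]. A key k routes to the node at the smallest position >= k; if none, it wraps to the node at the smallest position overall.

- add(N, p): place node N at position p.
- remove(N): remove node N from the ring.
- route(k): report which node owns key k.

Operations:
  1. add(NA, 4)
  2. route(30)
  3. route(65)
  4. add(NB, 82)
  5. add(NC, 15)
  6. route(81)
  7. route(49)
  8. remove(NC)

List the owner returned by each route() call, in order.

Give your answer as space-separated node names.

Answer: NA NA NB NB

Derivation:
Op 1: add NA@4 -> ring=[4:NA]
Op 2: route key 30: none >= 30, wrap to smallest pos 4 -> NA
Op 3: route key 65: none >= 65, wrap to smallest pos 4 -> NA
Op 4: add NB@82 -> ring=[4:NA,82:NB]
Op 5: add NC@15 -> ring=[4:NA,15:NC,82:NB]
Op 6: route key 81: smallest pos >= 81 is 82 -> NB
Op 7: route key 49: smallest pos >= 49 is 82 -> NB
Op 8: remove NC -> ring=[4:NA,82:NB]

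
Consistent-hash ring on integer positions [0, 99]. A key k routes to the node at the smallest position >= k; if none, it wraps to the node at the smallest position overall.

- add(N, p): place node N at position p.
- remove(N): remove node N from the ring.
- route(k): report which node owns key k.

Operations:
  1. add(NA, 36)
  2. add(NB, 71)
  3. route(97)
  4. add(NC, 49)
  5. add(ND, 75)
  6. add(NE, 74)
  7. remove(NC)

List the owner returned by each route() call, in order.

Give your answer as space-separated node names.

Answer: NA

Derivation:
Op 1: add NA@36 -> ring=[36:NA]
Op 2: add NB@71 -> ring=[36:NA,71:NB]
Op 3: route key 97: none >= 97, wrap to smallest pos 36 -> NA
Op 4: add NC@49 -> ring=[36:NA,49:NC,71:NB]
Op 5: add ND@75 -> ring=[36:NA,49:NC,71:NB,75:ND]
Op 6: add NE@74 -> ring=[36:NA,49:NC,71:NB,74:NE,75:ND]
Op 7: remove NC -> ring=[36:NA,71:NB,74:NE,75:ND]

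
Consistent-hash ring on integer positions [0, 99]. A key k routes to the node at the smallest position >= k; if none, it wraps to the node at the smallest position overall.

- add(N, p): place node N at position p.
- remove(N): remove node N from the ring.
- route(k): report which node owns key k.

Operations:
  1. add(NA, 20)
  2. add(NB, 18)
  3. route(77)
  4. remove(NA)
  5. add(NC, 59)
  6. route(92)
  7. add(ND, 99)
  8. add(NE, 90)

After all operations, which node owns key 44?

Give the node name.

Answer: NC

Derivation:
Op 1: add NA@20 -> ring=[20:NA]
Op 2: add NB@18 -> ring=[18:NB,20:NA]
Op 3: route key 77: none >= 77, wrap to smallest pos 18 -> NB
Op 4: remove NA -> ring=[18:NB]
Op 5: add NC@59 -> ring=[18:NB,59:NC]
Op 6: route key 92: none >= 92, wrap to smallest pos 18 -> NB
Op 7: add ND@99 -> ring=[18:NB,59:NC,99:ND]
Op 8: add NE@90 -> ring=[18:NB,59:NC,90:NE,99:ND]
Final route key 44: smallest pos >= 44 is 59 -> NC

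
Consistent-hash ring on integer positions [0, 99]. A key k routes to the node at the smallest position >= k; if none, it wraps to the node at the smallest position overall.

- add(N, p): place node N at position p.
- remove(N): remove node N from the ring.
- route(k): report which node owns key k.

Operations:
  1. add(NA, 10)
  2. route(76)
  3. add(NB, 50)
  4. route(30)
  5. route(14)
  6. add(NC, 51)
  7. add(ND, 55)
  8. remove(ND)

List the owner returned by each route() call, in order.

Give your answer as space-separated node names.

Answer: NA NB NB

Derivation:
Op 1: add NA@10 -> ring=[10:NA]
Op 2: route key 76: none >= 76, wrap to smallest pos 10 -> NA
Op 3: add NB@50 -> ring=[10:NA,50:NB]
Op 4: route key 30: smallest pos >= 30 is 50 -> NB
Op 5: route key 14: smallest pos >= 14 is 50 -> NB
Op 6: add NC@51 -> ring=[10:NA,50:NB,51:NC]
Op 7: add ND@55 -> ring=[10:NA,50:NB,51:NC,55:ND]
Op 8: remove ND -> ring=[10:NA,50:NB,51:NC]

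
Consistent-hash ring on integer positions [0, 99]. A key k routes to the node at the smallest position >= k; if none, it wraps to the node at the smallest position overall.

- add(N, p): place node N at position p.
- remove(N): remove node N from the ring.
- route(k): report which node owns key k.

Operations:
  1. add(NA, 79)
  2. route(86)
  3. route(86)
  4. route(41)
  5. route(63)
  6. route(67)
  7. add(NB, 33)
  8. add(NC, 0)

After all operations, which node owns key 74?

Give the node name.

Op 1: add NA@79 -> ring=[79:NA]
Op 2: route key 86: none >= 86, wrap to smallest pos 79 -> NA
Op 3: route key 86: none >= 86, wrap to smallest pos 79 -> NA
Op 4: route key 41: smallest pos >= 41 is 79 -> NA
Op 5: route key 63: smallest pos >= 63 is 79 -> NA
Op 6: route key 67: smallest pos >= 67 is 79 -> NA
Op 7: add NB@33 -> ring=[33:NB,79:NA]
Op 8: add NC@0 -> ring=[0:NC,33:NB,79:NA]
Final route key 74: smallest pos >= 74 is 79 -> NA

Answer: NA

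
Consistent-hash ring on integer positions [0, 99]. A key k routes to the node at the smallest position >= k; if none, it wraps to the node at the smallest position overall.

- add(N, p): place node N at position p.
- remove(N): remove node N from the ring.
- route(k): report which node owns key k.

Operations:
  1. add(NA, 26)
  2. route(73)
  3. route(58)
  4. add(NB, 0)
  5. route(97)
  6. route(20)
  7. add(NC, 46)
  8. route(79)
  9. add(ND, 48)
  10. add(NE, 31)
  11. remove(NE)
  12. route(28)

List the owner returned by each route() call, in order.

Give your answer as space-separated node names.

Answer: NA NA NB NA NB NC

Derivation:
Op 1: add NA@26 -> ring=[26:NA]
Op 2: route key 73: none >= 73, wrap to smallest pos 26 -> NA
Op 3: route key 58: none >= 58, wrap to smallest pos 26 -> NA
Op 4: add NB@0 -> ring=[0:NB,26:NA]
Op 5: route key 97: none >= 97, wrap to smallest pos 0 -> NB
Op 6: route key 20: smallest pos >= 20 is 26 -> NA
Op 7: add NC@46 -> ring=[0:NB,26:NA,46:NC]
Op 8: route key 79: none >= 79, wrap to smallest pos 0 -> NB
Op 9: add ND@48 -> ring=[0:NB,26:NA,46:NC,48:ND]
Op 10: add NE@31 -> ring=[0:NB,26:NA,31:NE,46:NC,48:ND]
Op 11: remove NE -> ring=[0:NB,26:NA,46:NC,48:ND]
Op 12: route key 28: smallest pos >= 28 is 46 -> NC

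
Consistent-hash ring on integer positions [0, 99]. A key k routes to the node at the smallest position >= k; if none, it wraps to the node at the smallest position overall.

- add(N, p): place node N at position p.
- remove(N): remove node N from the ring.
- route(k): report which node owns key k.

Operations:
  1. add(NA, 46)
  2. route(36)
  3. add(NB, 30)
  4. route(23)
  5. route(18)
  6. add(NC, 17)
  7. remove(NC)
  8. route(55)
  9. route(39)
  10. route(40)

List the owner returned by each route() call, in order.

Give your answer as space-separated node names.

Answer: NA NB NB NB NA NA

Derivation:
Op 1: add NA@46 -> ring=[46:NA]
Op 2: route key 36: smallest pos >= 36 is 46 -> NA
Op 3: add NB@30 -> ring=[30:NB,46:NA]
Op 4: route key 23: smallest pos >= 23 is 30 -> NB
Op 5: route key 18: smallest pos >= 18 is 30 -> NB
Op 6: add NC@17 -> ring=[17:NC,30:NB,46:NA]
Op 7: remove NC -> ring=[30:NB,46:NA]
Op 8: route key 55: none >= 55, wrap to smallest pos 30 -> NB
Op 9: route key 39: smallest pos >= 39 is 46 -> NA
Op 10: route key 40: smallest pos >= 40 is 46 -> NA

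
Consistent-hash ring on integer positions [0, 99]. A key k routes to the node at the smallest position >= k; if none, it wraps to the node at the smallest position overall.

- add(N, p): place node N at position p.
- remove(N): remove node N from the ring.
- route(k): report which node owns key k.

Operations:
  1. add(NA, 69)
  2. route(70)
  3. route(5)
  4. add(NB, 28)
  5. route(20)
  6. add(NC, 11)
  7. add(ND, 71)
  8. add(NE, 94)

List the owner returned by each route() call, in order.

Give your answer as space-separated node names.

Answer: NA NA NB

Derivation:
Op 1: add NA@69 -> ring=[69:NA]
Op 2: route key 70: none >= 70, wrap to smallest pos 69 -> NA
Op 3: route key 5: smallest pos >= 5 is 69 -> NA
Op 4: add NB@28 -> ring=[28:NB,69:NA]
Op 5: route key 20: smallest pos >= 20 is 28 -> NB
Op 6: add NC@11 -> ring=[11:NC,28:NB,69:NA]
Op 7: add ND@71 -> ring=[11:NC,28:NB,69:NA,71:ND]
Op 8: add NE@94 -> ring=[11:NC,28:NB,69:NA,71:ND,94:NE]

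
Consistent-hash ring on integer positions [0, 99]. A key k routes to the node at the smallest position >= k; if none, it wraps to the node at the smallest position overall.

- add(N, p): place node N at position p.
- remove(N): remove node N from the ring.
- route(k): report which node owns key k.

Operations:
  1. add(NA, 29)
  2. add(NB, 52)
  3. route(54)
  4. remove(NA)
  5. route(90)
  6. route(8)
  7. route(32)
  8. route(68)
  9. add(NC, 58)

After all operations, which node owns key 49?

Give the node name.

Answer: NB

Derivation:
Op 1: add NA@29 -> ring=[29:NA]
Op 2: add NB@52 -> ring=[29:NA,52:NB]
Op 3: route key 54: none >= 54, wrap to smallest pos 29 -> NA
Op 4: remove NA -> ring=[52:NB]
Op 5: route key 90: none >= 90, wrap to smallest pos 52 -> NB
Op 6: route key 8: smallest pos >= 8 is 52 -> NB
Op 7: route key 32: smallest pos >= 32 is 52 -> NB
Op 8: route key 68: none >= 68, wrap to smallest pos 52 -> NB
Op 9: add NC@58 -> ring=[52:NB,58:NC]
Final route key 49: smallest pos >= 49 is 52 -> NB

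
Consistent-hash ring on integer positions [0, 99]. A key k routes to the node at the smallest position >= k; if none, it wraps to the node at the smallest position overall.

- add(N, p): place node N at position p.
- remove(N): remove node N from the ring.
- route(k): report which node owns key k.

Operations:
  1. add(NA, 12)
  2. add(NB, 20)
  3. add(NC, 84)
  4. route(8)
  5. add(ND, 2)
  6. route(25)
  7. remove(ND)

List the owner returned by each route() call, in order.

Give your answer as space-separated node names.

Answer: NA NC

Derivation:
Op 1: add NA@12 -> ring=[12:NA]
Op 2: add NB@20 -> ring=[12:NA,20:NB]
Op 3: add NC@84 -> ring=[12:NA,20:NB,84:NC]
Op 4: route key 8: smallest pos >= 8 is 12 -> NA
Op 5: add ND@2 -> ring=[2:ND,12:NA,20:NB,84:NC]
Op 6: route key 25: smallest pos >= 25 is 84 -> NC
Op 7: remove ND -> ring=[12:NA,20:NB,84:NC]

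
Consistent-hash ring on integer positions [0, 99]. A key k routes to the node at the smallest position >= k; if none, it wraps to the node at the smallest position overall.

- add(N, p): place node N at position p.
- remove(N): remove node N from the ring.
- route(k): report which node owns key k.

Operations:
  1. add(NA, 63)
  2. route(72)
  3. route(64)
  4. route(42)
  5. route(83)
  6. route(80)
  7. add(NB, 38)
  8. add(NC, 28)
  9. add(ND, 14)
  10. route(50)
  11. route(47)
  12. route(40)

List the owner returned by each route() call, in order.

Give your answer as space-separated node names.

Op 1: add NA@63 -> ring=[63:NA]
Op 2: route key 72: none >= 72, wrap to smallest pos 63 -> NA
Op 3: route key 64: none >= 64, wrap to smallest pos 63 -> NA
Op 4: route key 42: smallest pos >= 42 is 63 -> NA
Op 5: route key 83: none >= 83, wrap to smallest pos 63 -> NA
Op 6: route key 80: none >= 80, wrap to smallest pos 63 -> NA
Op 7: add NB@38 -> ring=[38:NB,63:NA]
Op 8: add NC@28 -> ring=[28:NC,38:NB,63:NA]
Op 9: add ND@14 -> ring=[14:ND,28:NC,38:NB,63:NA]
Op 10: route key 50: smallest pos >= 50 is 63 -> NA
Op 11: route key 47: smallest pos >= 47 is 63 -> NA
Op 12: route key 40: smallest pos >= 40 is 63 -> NA

Answer: NA NA NA NA NA NA NA NA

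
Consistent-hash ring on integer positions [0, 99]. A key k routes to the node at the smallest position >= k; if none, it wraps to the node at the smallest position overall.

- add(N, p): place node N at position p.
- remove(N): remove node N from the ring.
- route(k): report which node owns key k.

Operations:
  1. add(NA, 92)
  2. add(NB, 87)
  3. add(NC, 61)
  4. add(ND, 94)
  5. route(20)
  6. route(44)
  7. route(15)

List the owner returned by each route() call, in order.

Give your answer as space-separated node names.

Op 1: add NA@92 -> ring=[92:NA]
Op 2: add NB@87 -> ring=[87:NB,92:NA]
Op 3: add NC@61 -> ring=[61:NC,87:NB,92:NA]
Op 4: add ND@94 -> ring=[61:NC,87:NB,92:NA,94:ND]
Op 5: route key 20: smallest pos >= 20 is 61 -> NC
Op 6: route key 44: smallest pos >= 44 is 61 -> NC
Op 7: route key 15: smallest pos >= 15 is 61 -> NC

Answer: NC NC NC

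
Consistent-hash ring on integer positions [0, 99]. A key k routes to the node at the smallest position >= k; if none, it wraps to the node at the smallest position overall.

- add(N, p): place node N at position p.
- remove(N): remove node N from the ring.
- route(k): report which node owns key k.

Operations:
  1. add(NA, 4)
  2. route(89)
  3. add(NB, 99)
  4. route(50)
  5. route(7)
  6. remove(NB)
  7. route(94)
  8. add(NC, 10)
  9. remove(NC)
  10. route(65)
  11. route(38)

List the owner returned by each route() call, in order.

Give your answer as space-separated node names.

Answer: NA NB NB NA NA NA

Derivation:
Op 1: add NA@4 -> ring=[4:NA]
Op 2: route key 89: none >= 89, wrap to smallest pos 4 -> NA
Op 3: add NB@99 -> ring=[4:NA,99:NB]
Op 4: route key 50: smallest pos >= 50 is 99 -> NB
Op 5: route key 7: smallest pos >= 7 is 99 -> NB
Op 6: remove NB -> ring=[4:NA]
Op 7: route key 94: none >= 94, wrap to smallest pos 4 -> NA
Op 8: add NC@10 -> ring=[4:NA,10:NC]
Op 9: remove NC -> ring=[4:NA]
Op 10: route key 65: none >= 65, wrap to smallest pos 4 -> NA
Op 11: route key 38: none >= 38, wrap to smallest pos 4 -> NA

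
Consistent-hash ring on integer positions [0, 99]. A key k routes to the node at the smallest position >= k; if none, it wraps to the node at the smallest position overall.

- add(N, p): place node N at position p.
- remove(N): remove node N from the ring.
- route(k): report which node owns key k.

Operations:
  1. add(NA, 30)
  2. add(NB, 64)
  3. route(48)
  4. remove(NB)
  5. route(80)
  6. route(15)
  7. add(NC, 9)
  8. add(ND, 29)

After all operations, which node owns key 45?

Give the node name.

Op 1: add NA@30 -> ring=[30:NA]
Op 2: add NB@64 -> ring=[30:NA,64:NB]
Op 3: route key 48: smallest pos >= 48 is 64 -> NB
Op 4: remove NB -> ring=[30:NA]
Op 5: route key 80: none >= 80, wrap to smallest pos 30 -> NA
Op 6: route key 15: smallest pos >= 15 is 30 -> NA
Op 7: add NC@9 -> ring=[9:NC,30:NA]
Op 8: add ND@29 -> ring=[9:NC,29:ND,30:NA]
Final route key 45: none >= 45, wrap to smallest pos 9 -> NC

Answer: NC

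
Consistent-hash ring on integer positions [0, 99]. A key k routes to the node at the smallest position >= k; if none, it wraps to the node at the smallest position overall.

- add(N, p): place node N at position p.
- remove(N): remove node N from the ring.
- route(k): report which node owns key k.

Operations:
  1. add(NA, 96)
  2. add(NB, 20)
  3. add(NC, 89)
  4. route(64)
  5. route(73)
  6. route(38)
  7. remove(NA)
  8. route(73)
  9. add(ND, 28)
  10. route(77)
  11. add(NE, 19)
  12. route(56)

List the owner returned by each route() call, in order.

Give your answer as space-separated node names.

Answer: NC NC NC NC NC NC

Derivation:
Op 1: add NA@96 -> ring=[96:NA]
Op 2: add NB@20 -> ring=[20:NB,96:NA]
Op 3: add NC@89 -> ring=[20:NB,89:NC,96:NA]
Op 4: route key 64: smallest pos >= 64 is 89 -> NC
Op 5: route key 73: smallest pos >= 73 is 89 -> NC
Op 6: route key 38: smallest pos >= 38 is 89 -> NC
Op 7: remove NA -> ring=[20:NB,89:NC]
Op 8: route key 73: smallest pos >= 73 is 89 -> NC
Op 9: add ND@28 -> ring=[20:NB,28:ND,89:NC]
Op 10: route key 77: smallest pos >= 77 is 89 -> NC
Op 11: add NE@19 -> ring=[19:NE,20:NB,28:ND,89:NC]
Op 12: route key 56: smallest pos >= 56 is 89 -> NC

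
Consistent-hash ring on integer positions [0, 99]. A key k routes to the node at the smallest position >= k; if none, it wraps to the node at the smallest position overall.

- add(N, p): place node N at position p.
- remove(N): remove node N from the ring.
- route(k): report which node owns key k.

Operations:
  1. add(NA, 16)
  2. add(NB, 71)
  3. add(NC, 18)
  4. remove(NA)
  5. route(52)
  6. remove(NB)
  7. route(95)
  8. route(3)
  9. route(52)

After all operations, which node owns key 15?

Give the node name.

Answer: NC

Derivation:
Op 1: add NA@16 -> ring=[16:NA]
Op 2: add NB@71 -> ring=[16:NA,71:NB]
Op 3: add NC@18 -> ring=[16:NA,18:NC,71:NB]
Op 4: remove NA -> ring=[18:NC,71:NB]
Op 5: route key 52: smallest pos >= 52 is 71 -> NB
Op 6: remove NB -> ring=[18:NC]
Op 7: route key 95: none >= 95, wrap to smallest pos 18 -> NC
Op 8: route key 3: smallest pos >= 3 is 18 -> NC
Op 9: route key 52: none >= 52, wrap to smallest pos 18 -> NC
Final route key 15: smallest pos >= 15 is 18 -> NC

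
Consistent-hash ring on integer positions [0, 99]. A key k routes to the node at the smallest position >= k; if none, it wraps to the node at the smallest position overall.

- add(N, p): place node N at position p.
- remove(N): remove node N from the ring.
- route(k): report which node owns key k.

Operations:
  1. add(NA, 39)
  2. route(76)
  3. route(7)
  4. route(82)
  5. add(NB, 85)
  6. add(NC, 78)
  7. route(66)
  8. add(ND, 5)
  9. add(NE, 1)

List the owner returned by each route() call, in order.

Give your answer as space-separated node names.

Op 1: add NA@39 -> ring=[39:NA]
Op 2: route key 76: none >= 76, wrap to smallest pos 39 -> NA
Op 3: route key 7: smallest pos >= 7 is 39 -> NA
Op 4: route key 82: none >= 82, wrap to smallest pos 39 -> NA
Op 5: add NB@85 -> ring=[39:NA,85:NB]
Op 6: add NC@78 -> ring=[39:NA,78:NC,85:NB]
Op 7: route key 66: smallest pos >= 66 is 78 -> NC
Op 8: add ND@5 -> ring=[5:ND,39:NA,78:NC,85:NB]
Op 9: add NE@1 -> ring=[1:NE,5:ND,39:NA,78:NC,85:NB]

Answer: NA NA NA NC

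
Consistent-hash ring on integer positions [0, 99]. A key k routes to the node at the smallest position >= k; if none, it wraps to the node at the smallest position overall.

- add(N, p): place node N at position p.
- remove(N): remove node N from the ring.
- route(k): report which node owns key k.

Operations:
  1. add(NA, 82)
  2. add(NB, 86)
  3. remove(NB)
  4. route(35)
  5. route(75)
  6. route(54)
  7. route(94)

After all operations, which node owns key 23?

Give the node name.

Answer: NA

Derivation:
Op 1: add NA@82 -> ring=[82:NA]
Op 2: add NB@86 -> ring=[82:NA,86:NB]
Op 3: remove NB -> ring=[82:NA]
Op 4: route key 35: smallest pos >= 35 is 82 -> NA
Op 5: route key 75: smallest pos >= 75 is 82 -> NA
Op 6: route key 54: smallest pos >= 54 is 82 -> NA
Op 7: route key 94: none >= 94, wrap to smallest pos 82 -> NA
Final route key 23: smallest pos >= 23 is 82 -> NA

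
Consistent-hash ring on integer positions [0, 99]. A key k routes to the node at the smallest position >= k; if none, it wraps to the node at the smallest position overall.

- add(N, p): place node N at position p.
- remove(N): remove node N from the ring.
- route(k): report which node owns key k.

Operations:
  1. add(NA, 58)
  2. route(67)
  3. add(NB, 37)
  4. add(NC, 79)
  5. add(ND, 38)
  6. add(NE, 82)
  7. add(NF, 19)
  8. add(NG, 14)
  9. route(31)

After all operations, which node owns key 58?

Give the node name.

Answer: NA

Derivation:
Op 1: add NA@58 -> ring=[58:NA]
Op 2: route key 67: none >= 67, wrap to smallest pos 58 -> NA
Op 3: add NB@37 -> ring=[37:NB,58:NA]
Op 4: add NC@79 -> ring=[37:NB,58:NA,79:NC]
Op 5: add ND@38 -> ring=[37:NB,38:ND,58:NA,79:NC]
Op 6: add NE@82 -> ring=[37:NB,38:ND,58:NA,79:NC,82:NE]
Op 7: add NF@19 -> ring=[19:NF,37:NB,38:ND,58:NA,79:NC,82:NE]
Op 8: add NG@14 -> ring=[14:NG,19:NF,37:NB,38:ND,58:NA,79:NC,82:NE]
Op 9: route key 31: smallest pos >= 31 is 37 -> NB
Final route key 58: smallest pos >= 58 is 58 -> NA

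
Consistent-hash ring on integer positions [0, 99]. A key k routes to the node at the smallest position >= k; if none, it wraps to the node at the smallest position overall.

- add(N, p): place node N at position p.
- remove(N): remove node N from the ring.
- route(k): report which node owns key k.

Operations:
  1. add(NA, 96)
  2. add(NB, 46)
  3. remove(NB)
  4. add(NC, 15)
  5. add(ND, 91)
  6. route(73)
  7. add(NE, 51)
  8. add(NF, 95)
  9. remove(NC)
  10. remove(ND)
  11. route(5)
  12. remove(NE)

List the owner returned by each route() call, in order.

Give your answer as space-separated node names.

Op 1: add NA@96 -> ring=[96:NA]
Op 2: add NB@46 -> ring=[46:NB,96:NA]
Op 3: remove NB -> ring=[96:NA]
Op 4: add NC@15 -> ring=[15:NC,96:NA]
Op 5: add ND@91 -> ring=[15:NC,91:ND,96:NA]
Op 6: route key 73: smallest pos >= 73 is 91 -> ND
Op 7: add NE@51 -> ring=[15:NC,51:NE,91:ND,96:NA]
Op 8: add NF@95 -> ring=[15:NC,51:NE,91:ND,95:NF,96:NA]
Op 9: remove NC -> ring=[51:NE,91:ND,95:NF,96:NA]
Op 10: remove ND -> ring=[51:NE,95:NF,96:NA]
Op 11: route key 5: smallest pos >= 5 is 51 -> NE
Op 12: remove NE -> ring=[95:NF,96:NA]

Answer: ND NE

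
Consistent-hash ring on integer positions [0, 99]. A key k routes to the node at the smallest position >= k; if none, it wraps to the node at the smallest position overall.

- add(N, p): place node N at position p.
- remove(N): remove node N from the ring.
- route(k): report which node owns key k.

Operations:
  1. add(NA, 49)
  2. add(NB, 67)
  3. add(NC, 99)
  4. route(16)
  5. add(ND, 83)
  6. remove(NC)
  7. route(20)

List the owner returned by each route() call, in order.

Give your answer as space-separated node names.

Op 1: add NA@49 -> ring=[49:NA]
Op 2: add NB@67 -> ring=[49:NA,67:NB]
Op 3: add NC@99 -> ring=[49:NA,67:NB,99:NC]
Op 4: route key 16: smallest pos >= 16 is 49 -> NA
Op 5: add ND@83 -> ring=[49:NA,67:NB,83:ND,99:NC]
Op 6: remove NC -> ring=[49:NA,67:NB,83:ND]
Op 7: route key 20: smallest pos >= 20 is 49 -> NA

Answer: NA NA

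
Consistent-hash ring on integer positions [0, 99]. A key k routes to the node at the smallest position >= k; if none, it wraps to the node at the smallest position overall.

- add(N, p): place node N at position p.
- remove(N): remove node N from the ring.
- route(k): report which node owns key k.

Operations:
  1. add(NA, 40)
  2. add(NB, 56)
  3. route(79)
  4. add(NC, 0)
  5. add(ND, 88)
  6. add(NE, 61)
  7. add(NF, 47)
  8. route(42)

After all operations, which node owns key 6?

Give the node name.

Answer: NA

Derivation:
Op 1: add NA@40 -> ring=[40:NA]
Op 2: add NB@56 -> ring=[40:NA,56:NB]
Op 3: route key 79: none >= 79, wrap to smallest pos 40 -> NA
Op 4: add NC@0 -> ring=[0:NC,40:NA,56:NB]
Op 5: add ND@88 -> ring=[0:NC,40:NA,56:NB,88:ND]
Op 6: add NE@61 -> ring=[0:NC,40:NA,56:NB,61:NE,88:ND]
Op 7: add NF@47 -> ring=[0:NC,40:NA,47:NF,56:NB,61:NE,88:ND]
Op 8: route key 42: smallest pos >= 42 is 47 -> NF
Final route key 6: smallest pos >= 6 is 40 -> NA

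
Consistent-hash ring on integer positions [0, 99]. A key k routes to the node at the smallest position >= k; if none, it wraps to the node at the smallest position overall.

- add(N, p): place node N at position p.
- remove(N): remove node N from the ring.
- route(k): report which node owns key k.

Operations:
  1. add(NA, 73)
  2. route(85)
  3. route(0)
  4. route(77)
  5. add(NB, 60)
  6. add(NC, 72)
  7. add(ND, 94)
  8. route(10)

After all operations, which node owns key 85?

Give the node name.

Answer: ND

Derivation:
Op 1: add NA@73 -> ring=[73:NA]
Op 2: route key 85: none >= 85, wrap to smallest pos 73 -> NA
Op 3: route key 0: smallest pos >= 0 is 73 -> NA
Op 4: route key 77: none >= 77, wrap to smallest pos 73 -> NA
Op 5: add NB@60 -> ring=[60:NB,73:NA]
Op 6: add NC@72 -> ring=[60:NB,72:NC,73:NA]
Op 7: add ND@94 -> ring=[60:NB,72:NC,73:NA,94:ND]
Op 8: route key 10: smallest pos >= 10 is 60 -> NB
Final route key 85: smallest pos >= 85 is 94 -> ND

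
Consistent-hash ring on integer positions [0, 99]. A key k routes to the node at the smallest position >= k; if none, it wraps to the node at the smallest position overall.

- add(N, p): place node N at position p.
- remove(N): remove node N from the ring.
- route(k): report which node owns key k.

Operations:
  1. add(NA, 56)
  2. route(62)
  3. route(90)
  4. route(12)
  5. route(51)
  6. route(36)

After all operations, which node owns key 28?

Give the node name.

Answer: NA

Derivation:
Op 1: add NA@56 -> ring=[56:NA]
Op 2: route key 62: none >= 62, wrap to smallest pos 56 -> NA
Op 3: route key 90: none >= 90, wrap to smallest pos 56 -> NA
Op 4: route key 12: smallest pos >= 12 is 56 -> NA
Op 5: route key 51: smallest pos >= 51 is 56 -> NA
Op 6: route key 36: smallest pos >= 36 is 56 -> NA
Final route key 28: smallest pos >= 28 is 56 -> NA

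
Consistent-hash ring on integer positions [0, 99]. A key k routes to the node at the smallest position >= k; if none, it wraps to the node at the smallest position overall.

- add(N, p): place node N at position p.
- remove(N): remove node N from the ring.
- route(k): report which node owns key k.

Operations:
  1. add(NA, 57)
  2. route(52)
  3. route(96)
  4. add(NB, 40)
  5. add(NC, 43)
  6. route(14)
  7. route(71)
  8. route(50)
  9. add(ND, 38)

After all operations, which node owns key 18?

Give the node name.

Answer: ND

Derivation:
Op 1: add NA@57 -> ring=[57:NA]
Op 2: route key 52: smallest pos >= 52 is 57 -> NA
Op 3: route key 96: none >= 96, wrap to smallest pos 57 -> NA
Op 4: add NB@40 -> ring=[40:NB,57:NA]
Op 5: add NC@43 -> ring=[40:NB,43:NC,57:NA]
Op 6: route key 14: smallest pos >= 14 is 40 -> NB
Op 7: route key 71: none >= 71, wrap to smallest pos 40 -> NB
Op 8: route key 50: smallest pos >= 50 is 57 -> NA
Op 9: add ND@38 -> ring=[38:ND,40:NB,43:NC,57:NA]
Final route key 18: smallest pos >= 18 is 38 -> ND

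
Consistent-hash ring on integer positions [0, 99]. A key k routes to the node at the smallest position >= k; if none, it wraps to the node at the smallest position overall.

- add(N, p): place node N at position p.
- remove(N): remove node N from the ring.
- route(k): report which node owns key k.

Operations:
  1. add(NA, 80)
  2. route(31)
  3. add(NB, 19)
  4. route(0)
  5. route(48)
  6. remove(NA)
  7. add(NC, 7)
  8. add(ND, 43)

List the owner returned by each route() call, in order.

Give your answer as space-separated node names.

Op 1: add NA@80 -> ring=[80:NA]
Op 2: route key 31: smallest pos >= 31 is 80 -> NA
Op 3: add NB@19 -> ring=[19:NB,80:NA]
Op 4: route key 0: smallest pos >= 0 is 19 -> NB
Op 5: route key 48: smallest pos >= 48 is 80 -> NA
Op 6: remove NA -> ring=[19:NB]
Op 7: add NC@7 -> ring=[7:NC,19:NB]
Op 8: add ND@43 -> ring=[7:NC,19:NB,43:ND]

Answer: NA NB NA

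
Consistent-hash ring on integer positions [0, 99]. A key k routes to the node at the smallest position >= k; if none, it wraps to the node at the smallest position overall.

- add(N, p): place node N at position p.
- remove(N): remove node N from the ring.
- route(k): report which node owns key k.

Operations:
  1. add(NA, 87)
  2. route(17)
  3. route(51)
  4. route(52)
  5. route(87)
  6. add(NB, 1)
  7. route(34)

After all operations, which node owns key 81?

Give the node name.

Answer: NA

Derivation:
Op 1: add NA@87 -> ring=[87:NA]
Op 2: route key 17: smallest pos >= 17 is 87 -> NA
Op 3: route key 51: smallest pos >= 51 is 87 -> NA
Op 4: route key 52: smallest pos >= 52 is 87 -> NA
Op 5: route key 87: smallest pos >= 87 is 87 -> NA
Op 6: add NB@1 -> ring=[1:NB,87:NA]
Op 7: route key 34: smallest pos >= 34 is 87 -> NA
Final route key 81: smallest pos >= 81 is 87 -> NA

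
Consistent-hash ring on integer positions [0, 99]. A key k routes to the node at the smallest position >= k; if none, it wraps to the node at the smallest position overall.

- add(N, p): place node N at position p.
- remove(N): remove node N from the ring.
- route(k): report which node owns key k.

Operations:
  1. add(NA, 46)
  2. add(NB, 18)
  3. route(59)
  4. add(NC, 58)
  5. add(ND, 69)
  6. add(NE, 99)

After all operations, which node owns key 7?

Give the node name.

Op 1: add NA@46 -> ring=[46:NA]
Op 2: add NB@18 -> ring=[18:NB,46:NA]
Op 3: route key 59: none >= 59, wrap to smallest pos 18 -> NB
Op 4: add NC@58 -> ring=[18:NB,46:NA,58:NC]
Op 5: add ND@69 -> ring=[18:NB,46:NA,58:NC,69:ND]
Op 6: add NE@99 -> ring=[18:NB,46:NA,58:NC,69:ND,99:NE]
Final route key 7: smallest pos >= 7 is 18 -> NB

Answer: NB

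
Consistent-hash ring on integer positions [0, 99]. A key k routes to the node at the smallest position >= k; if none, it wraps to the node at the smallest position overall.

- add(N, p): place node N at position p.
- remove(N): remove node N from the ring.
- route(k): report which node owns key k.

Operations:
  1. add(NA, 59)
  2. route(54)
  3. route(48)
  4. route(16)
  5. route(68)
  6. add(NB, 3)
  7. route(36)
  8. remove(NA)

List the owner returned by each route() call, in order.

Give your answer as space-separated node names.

Op 1: add NA@59 -> ring=[59:NA]
Op 2: route key 54: smallest pos >= 54 is 59 -> NA
Op 3: route key 48: smallest pos >= 48 is 59 -> NA
Op 4: route key 16: smallest pos >= 16 is 59 -> NA
Op 5: route key 68: none >= 68, wrap to smallest pos 59 -> NA
Op 6: add NB@3 -> ring=[3:NB,59:NA]
Op 7: route key 36: smallest pos >= 36 is 59 -> NA
Op 8: remove NA -> ring=[3:NB]

Answer: NA NA NA NA NA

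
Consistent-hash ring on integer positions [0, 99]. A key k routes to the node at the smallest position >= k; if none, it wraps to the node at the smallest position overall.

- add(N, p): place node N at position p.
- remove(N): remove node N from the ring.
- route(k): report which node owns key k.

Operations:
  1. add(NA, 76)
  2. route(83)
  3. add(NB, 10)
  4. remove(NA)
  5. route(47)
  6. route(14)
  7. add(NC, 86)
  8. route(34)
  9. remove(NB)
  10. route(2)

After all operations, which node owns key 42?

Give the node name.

Answer: NC

Derivation:
Op 1: add NA@76 -> ring=[76:NA]
Op 2: route key 83: none >= 83, wrap to smallest pos 76 -> NA
Op 3: add NB@10 -> ring=[10:NB,76:NA]
Op 4: remove NA -> ring=[10:NB]
Op 5: route key 47: none >= 47, wrap to smallest pos 10 -> NB
Op 6: route key 14: none >= 14, wrap to smallest pos 10 -> NB
Op 7: add NC@86 -> ring=[10:NB,86:NC]
Op 8: route key 34: smallest pos >= 34 is 86 -> NC
Op 9: remove NB -> ring=[86:NC]
Op 10: route key 2: smallest pos >= 2 is 86 -> NC
Final route key 42: smallest pos >= 42 is 86 -> NC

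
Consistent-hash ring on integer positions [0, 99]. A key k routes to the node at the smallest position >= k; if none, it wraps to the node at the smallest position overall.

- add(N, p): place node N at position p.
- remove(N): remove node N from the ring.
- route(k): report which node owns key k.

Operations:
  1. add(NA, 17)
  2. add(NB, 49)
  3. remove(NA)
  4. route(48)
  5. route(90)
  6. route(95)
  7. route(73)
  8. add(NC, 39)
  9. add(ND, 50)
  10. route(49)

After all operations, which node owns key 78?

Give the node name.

Op 1: add NA@17 -> ring=[17:NA]
Op 2: add NB@49 -> ring=[17:NA,49:NB]
Op 3: remove NA -> ring=[49:NB]
Op 4: route key 48: smallest pos >= 48 is 49 -> NB
Op 5: route key 90: none >= 90, wrap to smallest pos 49 -> NB
Op 6: route key 95: none >= 95, wrap to smallest pos 49 -> NB
Op 7: route key 73: none >= 73, wrap to smallest pos 49 -> NB
Op 8: add NC@39 -> ring=[39:NC,49:NB]
Op 9: add ND@50 -> ring=[39:NC,49:NB,50:ND]
Op 10: route key 49: smallest pos >= 49 is 49 -> NB
Final route key 78: none >= 78, wrap to smallest pos 39 -> NC

Answer: NC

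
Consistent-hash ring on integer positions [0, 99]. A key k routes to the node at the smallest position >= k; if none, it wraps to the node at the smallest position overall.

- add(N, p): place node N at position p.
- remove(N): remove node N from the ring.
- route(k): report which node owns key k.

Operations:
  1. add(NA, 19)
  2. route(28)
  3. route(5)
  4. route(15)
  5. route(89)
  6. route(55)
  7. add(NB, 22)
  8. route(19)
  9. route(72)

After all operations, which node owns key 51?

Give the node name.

Answer: NA

Derivation:
Op 1: add NA@19 -> ring=[19:NA]
Op 2: route key 28: none >= 28, wrap to smallest pos 19 -> NA
Op 3: route key 5: smallest pos >= 5 is 19 -> NA
Op 4: route key 15: smallest pos >= 15 is 19 -> NA
Op 5: route key 89: none >= 89, wrap to smallest pos 19 -> NA
Op 6: route key 55: none >= 55, wrap to smallest pos 19 -> NA
Op 7: add NB@22 -> ring=[19:NA,22:NB]
Op 8: route key 19: smallest pos >= 19 is 19 -> NA
Op 9: route key 72: none >= 72, wrap to smallest pos 19 -> NA
Final route key 51: none >= 51, wrap to smallest pos 19 -> NA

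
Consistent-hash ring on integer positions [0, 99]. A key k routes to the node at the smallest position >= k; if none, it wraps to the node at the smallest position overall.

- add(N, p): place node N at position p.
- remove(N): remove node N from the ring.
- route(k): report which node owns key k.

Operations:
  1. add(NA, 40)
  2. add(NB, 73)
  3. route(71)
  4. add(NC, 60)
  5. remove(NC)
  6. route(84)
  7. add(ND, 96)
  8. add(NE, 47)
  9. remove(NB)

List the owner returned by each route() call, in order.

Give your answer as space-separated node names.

Answer: NB NA

Derivation:
Op 1: add NA@40 -> ring=[40:NA]
Op 2: add NB@73 -> ring=[40:NA,73:NB]
Op 3: route key 71: smallest pos >= 71 is 73 -> NB
Op 4: add NC@60 -> ring=[40:NA,60:NC,73:NB]
Op 5: remove NC -> ring=[40:NA,73:NB]
Op 6: route key 84: none >= 84, wrap to smallest pos 40 -> NA
Op 7: add ND@96 -> ring=[40:NA,73:NB,96:ND]
Op 8: add NE@47 -> ring=[40:NA,47:NE,73:NB,96:ND]
Op 9: remove NB -> ring=[40:NA,47:NE,96:ND]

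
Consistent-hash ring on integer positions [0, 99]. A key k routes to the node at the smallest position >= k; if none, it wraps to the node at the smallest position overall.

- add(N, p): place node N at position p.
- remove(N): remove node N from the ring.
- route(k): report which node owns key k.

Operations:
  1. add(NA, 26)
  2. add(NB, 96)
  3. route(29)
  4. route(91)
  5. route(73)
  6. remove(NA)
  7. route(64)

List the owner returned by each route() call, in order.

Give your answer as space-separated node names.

Op 1: add NA@26 -> ring=[26:NA]
Op 2: add NB@96 -> ring=[26:NA,96:NB]
Op 3: route key 29: smallest pos >= 29 is 96 -> NB
Op 4: route key 91: smallest pos >= 91 is 96 -> NB
Op 5: route key 73: smallest pos >= 73 is 96 -> NB
Op 6: remove NA -> ring=[96:NB]
Op 7: route key 64: smallest pos >= 64 is 96 -> NB

Answer: NB NB NB NB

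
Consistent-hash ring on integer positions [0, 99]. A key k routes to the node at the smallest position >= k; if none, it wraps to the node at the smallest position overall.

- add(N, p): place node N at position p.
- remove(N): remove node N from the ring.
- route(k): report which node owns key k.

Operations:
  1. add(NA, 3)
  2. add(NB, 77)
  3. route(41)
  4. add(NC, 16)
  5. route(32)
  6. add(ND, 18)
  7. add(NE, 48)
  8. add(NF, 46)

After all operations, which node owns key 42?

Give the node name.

Answer: NF

Derivation:
Op 1: add NA@3 -> ring=[3:NA]
Op 2: add NB@77 -> ring=[3:NA,77:NB]
Op 3: route key 41: smallest pos >= 41 is 77 -> NB
Op 4: add NC@16 -> ring=[3:NA,16:NC,77:NB]
Op 5: route key 32: smallest pos >= 32 is 77 -> NB
Op 6: add ND@18 -> ring=[3:NA,16:NC,18:ND,77:NB]
Op 7: add NE@48 -> ring=[3:NA,16:NC,18:ND,48:NE,77:NB]
Op 8: add NF@46 -> ring=[3:NA,16:NC,18:ND,46:NF,48:NE,77:NB]
Final route key 42: smallest pos >= 42 is 46 -> NF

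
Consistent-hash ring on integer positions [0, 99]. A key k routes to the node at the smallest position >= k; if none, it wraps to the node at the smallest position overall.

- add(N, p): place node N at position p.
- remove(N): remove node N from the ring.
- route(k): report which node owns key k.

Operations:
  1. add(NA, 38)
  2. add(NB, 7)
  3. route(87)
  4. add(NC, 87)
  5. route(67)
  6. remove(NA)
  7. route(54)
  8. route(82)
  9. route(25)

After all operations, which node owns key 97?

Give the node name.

Op 1: add NA@38 -> ring=[38:NA]
Op 2: add NB@7 -> ring=[7:NB,38:NA]
Op 3: route key 87: none >= 87, wrap to smallest pos 7 -> NB
Op 4: add NC@87 -> ring=[7:NB,38:NA,87:NC]
Op 5: route key 67: smallest pos >= 67 is 87 -> NC
Op 6: remove NA -> ring=[7:NB,87:NC]
Op 7: route key 54: smallest pos >= 54 is 87 -> NC
Op 8: route key 82: smallest pos >= 82 is 87 -> NC
Op 9: route key 25: smallest pos >= 25 is 87 -> NC
Final route key 97: none >= 97, wrap to smallest pos 7 -> NB

Answer: NB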